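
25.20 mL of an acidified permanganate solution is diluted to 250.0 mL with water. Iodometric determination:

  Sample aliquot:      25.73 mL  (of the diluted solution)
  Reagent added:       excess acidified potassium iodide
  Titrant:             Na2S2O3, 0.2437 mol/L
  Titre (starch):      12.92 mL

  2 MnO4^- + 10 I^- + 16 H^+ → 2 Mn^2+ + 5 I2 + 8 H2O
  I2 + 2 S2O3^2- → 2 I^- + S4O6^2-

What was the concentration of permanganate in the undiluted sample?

n(S2O3^2-) = 0.01292 × 0.2437 = 3.149 × 10^-3 mol
n(I2) = n(S2O3^2-)/2 = 1.574 × 10^-3 mol
From the 2:5 ratio, n(MnO4^-) in the aliquot = 2/5 × 1.574 × 10^-3 = 6.297 × 10^-4 mol
[MnO4^-]_dilute = 6.297 × 10^-4 / 0.02573 = 0.02447 mol/L
[MnO4^-]_original = 0.02447 × 250.0/25.20 = 0.2428 mol/L

0.2428 mol/L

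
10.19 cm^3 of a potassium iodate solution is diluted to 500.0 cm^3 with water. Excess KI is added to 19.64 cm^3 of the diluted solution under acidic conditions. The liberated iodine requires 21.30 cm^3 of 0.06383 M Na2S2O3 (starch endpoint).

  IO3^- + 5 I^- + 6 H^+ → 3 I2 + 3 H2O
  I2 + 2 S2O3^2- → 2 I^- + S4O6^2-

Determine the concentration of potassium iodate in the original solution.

0.5661 M

n(S2O3^2-) = 0.02130 × 0.06383 = 1.360 × 10^-3 mol
n(I2) = n(S2O3^2-)/2 = 6.798 × 10^-4 mol
From the 1:3 ratio, n(IO3^-) in the aliquot = 1/3 × 6.798 × 10^-4 = 2.266 × 10^-4 mol
[IO3^-]_dilute = 2.266 × 10^-4 / 0.01964 = 0.01154 mol/L
[IO3^-]_original = 0.01154 × 500.0/10.19 = 0.5661 mol/L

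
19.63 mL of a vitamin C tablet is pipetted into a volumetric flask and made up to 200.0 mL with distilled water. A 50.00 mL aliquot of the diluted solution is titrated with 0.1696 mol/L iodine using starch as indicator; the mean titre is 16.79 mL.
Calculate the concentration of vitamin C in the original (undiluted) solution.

C6H8O6 + I2 → C6H6O6 + 2 HI
n(I2) = 0.01679 × 0.1696 = 2.848 × 10^-3 mol
n(C6H8O6) in the aliquot = 2.848 × 10^-3 mol (1:1 ratio)
[C6H8O6]_dilute = 2.848 × 10^-3 / 0.05000 = 0.05695 mol/L
Dilution factor = 200.0 / 19.63 = 10.19
[C6H8O6]_stock = 0.05695 × 10.19 = 0.5803 mol/L

0.5803 mol/L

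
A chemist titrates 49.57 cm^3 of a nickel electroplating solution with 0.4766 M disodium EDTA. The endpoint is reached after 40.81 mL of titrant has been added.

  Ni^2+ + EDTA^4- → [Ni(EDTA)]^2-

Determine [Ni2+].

n(EDTA) = 0.04081 L × 0.4766 mol/L = 0.01945 mol
n(Ni2+) = 0.01945 mol (1:1 mole ratio)
[Ni2+] = 0.01945 mol / 0.04957 L = 0.3924 mol/L

0.3924 M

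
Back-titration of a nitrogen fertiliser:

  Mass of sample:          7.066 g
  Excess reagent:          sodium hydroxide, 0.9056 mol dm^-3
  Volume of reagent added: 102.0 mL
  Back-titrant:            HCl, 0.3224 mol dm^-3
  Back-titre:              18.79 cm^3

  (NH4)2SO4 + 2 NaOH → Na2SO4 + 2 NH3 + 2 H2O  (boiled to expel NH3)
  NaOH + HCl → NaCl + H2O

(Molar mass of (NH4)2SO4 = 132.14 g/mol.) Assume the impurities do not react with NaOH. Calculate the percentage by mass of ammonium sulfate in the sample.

n(NaOH) added = 0.1020 × 0.9056 = 0.09237 mol
n(HCl) used in back-titration = 0.01879 × 0.3224 = 6.058 × 10^-3 mol
n(NaOH) left over = 6.058 × 10^-3 mol (1:1 ratio)
n(NaOH) consumed by analyte = 0.09237 − 6.058 × 10^-3 = 0.08631 mol
From the 1:2 ratio, n((NH4)2SO4) = 1/2 × 0.08631 = 0.04316 mol
mass of (NH4)2SO4 = 0.04316 × 132.14 = 5.703 g
% (NH4)2SO4 = 5.703 / 7.066 × 100 = 80.71 %

80.71 %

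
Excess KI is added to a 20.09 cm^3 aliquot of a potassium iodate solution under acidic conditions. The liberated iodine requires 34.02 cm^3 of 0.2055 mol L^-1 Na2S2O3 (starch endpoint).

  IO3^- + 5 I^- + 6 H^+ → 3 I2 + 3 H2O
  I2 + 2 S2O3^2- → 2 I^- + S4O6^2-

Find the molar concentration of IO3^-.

0.05800 mol/L

n(S2O3^2-) = 0.03402 × 0.2055 = 6.991 × 10^-3 mol
n(I2) = n(S2O3^2-)/2 = 3.496 × 10^-3 mol
From the 1:3 ratio, n(IO3^-) in the aliquot = 1/3 × 3.496 × 10^-3 = 1.165 × 10^-3 mol
[IO3^-] = 1.165 × 10^-3 / 0.02009 = 0.05800 mol/L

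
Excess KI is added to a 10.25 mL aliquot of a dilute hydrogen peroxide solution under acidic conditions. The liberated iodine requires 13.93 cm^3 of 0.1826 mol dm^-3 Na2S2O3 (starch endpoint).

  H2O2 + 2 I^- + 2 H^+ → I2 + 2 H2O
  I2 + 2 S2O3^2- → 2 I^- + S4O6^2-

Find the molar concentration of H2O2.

0.1241 mol/L

n(S2O3^2-) = 0.01393 × 0.1826 = 2.544 × 10^-3 mol
n(I2) = n(S2O3^2-)/2 = 1.272 × 10^-3 mol
n(H2O2) in the aliquot = 1.272 × 10^-3 mol (1:1 ratio)
[H2O2] = 1.272 × 10^-3 / 0.01025 = 0.1241 mol/L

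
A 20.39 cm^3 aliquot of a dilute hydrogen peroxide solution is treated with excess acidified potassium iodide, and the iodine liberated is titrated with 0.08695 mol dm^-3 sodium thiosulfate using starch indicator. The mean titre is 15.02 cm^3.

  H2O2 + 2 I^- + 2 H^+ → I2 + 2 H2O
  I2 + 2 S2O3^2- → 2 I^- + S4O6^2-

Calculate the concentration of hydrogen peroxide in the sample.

0.03203 mol/L

n(S2O3^2-) = 0.01502 × 0.08695 = 1.306 × 10^-3 mol
n(I2) = n(S2O3^2-)/2 = 6.530 × 10^-4 mol
n(H2O2) in the aliquot = 6.530 × 10^-4 mol (1:1 ratio)
[H2O2] = 6.530 × 10^-4 / 0.02039 = 0.03203 mol/L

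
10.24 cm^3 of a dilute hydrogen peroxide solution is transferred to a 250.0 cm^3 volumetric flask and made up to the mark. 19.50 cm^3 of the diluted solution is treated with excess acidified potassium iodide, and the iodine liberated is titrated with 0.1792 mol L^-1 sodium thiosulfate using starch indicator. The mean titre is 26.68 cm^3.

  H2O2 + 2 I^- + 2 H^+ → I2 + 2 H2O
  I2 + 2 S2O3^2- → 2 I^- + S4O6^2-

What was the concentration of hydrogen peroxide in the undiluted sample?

2.993 mol/L

n(S2O3^2-) = 0.02668 × 0.1792 = 4.781 × 10^-3 mol
n(I2) = n(S2O3^2-)/2 = 2.391 × 10^-3 mol
n(H2O2) in the aliquot = 2.391 × 10^-3 mol (1:1 ratio)
[H2O2]_dilute = 2.391 × 10^-3 / 0.01950 = 0.1226 mol/L
[H2O2]_original = 0.1226 × 250.0/10.24 = 2.993 mol/L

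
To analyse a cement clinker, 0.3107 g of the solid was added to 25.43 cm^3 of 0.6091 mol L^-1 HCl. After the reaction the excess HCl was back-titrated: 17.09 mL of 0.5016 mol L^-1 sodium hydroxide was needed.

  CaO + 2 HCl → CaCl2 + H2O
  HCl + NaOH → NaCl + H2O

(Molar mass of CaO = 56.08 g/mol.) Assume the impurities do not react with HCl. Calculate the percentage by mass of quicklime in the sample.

n(HCl) added = 0.02543 × 0.6091 = 0.01549 mol
n(NaOH) used in back-titration = 0.01709 × 0.5016 = 8.572 × 10^-3 mol
n(HCl) left over = 8.572 × 10^-3 mol (1:1 ratio)
n(HCl) consumed by analyte = 0.01549 − 8.572 × 10^-3 = 6.917 × 10^-3 mol
From the 1:2 ratio, n(CaO) = 1/2 × 6.917 × 10^-3 = 3.459 × 10^-3 mol
mass of CaO = 3.459 × 10^-3 × 56.08 = 0.1940 g
% CaO = 0.1940 / 0.3107 × 100 = 62.43 %

62.43 %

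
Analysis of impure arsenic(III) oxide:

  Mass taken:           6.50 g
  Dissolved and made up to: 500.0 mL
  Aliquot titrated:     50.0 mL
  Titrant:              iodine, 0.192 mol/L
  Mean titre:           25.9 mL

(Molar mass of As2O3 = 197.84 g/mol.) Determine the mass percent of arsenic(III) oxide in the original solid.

As2O3 + 2 I2 + 2 H2O → As2O5 + 4 HI
n(I2) per titration = 0.0259 × 0.192 = 4.97 × 10^-3 mol
From the 1:2 ratio, n(As2O3) in each aliquot = 1/2 × 4.97 × 10^-3 = 2.49 × 10^-3 mol
n(As2O3) in the whole flask = 2.49 × 10^-3 × 500.0/50.0 = 0.0249 mol
mass of As2O3 = 0.0249 × 197.84 = 4.92 g
% As2O3 = 4.92 / 6.50 × 100 = 75.7 %

75.7 %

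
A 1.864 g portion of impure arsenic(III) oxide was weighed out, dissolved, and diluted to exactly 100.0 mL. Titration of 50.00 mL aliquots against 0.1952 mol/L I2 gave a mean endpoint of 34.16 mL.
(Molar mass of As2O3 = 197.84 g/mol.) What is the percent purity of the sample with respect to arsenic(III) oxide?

As2O3 + 2 I2 + 2 H2O → As2O5 + 4 HI
n(I2) per titration = 0.03416 × 0.1952 = 6.668 × 10^-3 mol
From the 1:2 ratio, n(As2O3) in each aliquot = 1/2 × 6.668 × 10^-3 = 3.334 × 10^-3 mol
n(As2O3) in the whole flask = 3.334 × 10^-3 × 100.0/50.00 = 6.668 × 10^-3 mol
mass of As2O3 = 6.668 × 10^-3 × 197.84 = 1.319 g
% As2O3 = 1.319 / 1.864 × 100 = 70.77 %

70.77 %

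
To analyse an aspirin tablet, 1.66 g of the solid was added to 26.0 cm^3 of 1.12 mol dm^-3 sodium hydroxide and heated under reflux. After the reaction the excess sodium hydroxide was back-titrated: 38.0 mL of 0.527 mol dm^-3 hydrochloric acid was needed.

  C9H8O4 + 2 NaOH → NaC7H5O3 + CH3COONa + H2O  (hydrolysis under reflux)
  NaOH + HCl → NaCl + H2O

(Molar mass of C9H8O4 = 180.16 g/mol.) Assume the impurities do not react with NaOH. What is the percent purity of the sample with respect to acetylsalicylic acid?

49.3 %

n(NaOH) added = 0.0260 × 1.12 = 0.0291 mol
n(HCl) used in back-titration = 0.0380 × 0.527 = 0.0200 mol
n(NaOH) left over = 0.0200 mol (1:1 ratio)
n(NaOH) consumed by analyte = 0.0291 − 0.0200 = 9.09 × 10^-3 mol
From the 1:2 ratio, n(C9H8O4) = 1/2 × 9.09 × 10^-3 = 4.55 × 10^-3 mol
mass of C9H8O4 = 4.55 × 10^-3 × 180.16 = 0.819 g
% C9H8O4 = 0.819 / 1.66 × 100 = 49.3 %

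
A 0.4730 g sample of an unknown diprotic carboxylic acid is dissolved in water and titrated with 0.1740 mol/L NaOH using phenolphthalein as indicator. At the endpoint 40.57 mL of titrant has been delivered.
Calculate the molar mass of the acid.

134.0 g/mol

n(NaOH) = 0.04057 L × 0.1740 mol/L = 7.059 × 10^-3 mol
From the 1:2 ratio, n(H2A) = 1/2 × 7.059 × 10^-3 = 3.530 × 10^-3 mol
M = m / n = 0.4730 g / 3.530 × 10^-3 mol = 134.0 g/mol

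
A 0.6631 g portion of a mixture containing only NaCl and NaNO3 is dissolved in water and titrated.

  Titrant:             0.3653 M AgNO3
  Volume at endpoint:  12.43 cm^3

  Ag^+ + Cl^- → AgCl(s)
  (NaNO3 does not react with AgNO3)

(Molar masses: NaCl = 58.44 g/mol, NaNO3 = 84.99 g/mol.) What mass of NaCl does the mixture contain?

0.2654 g

n(AgNO3) = 0.01243 × 0.3653 = 4.541 × 10^-3 mol
Let x = n(NaCl), y = n(NaNO3).
Titrant: 1x = 4.541 × 10^-3;  mass: 58.44x + 84.99y = 0.6631
Solving, x = 4.541 × 10^-3 mol, y = 4.680 × 10^-3 mol
mass of NaCl = 4.541 × 10^-3 × 58.44 = 0.2654 g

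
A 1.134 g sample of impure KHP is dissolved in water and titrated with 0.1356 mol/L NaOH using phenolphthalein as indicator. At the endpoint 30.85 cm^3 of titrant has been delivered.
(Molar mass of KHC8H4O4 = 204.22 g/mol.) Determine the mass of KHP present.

0.8543 g

KHC8H4O4 + NaOH → KNaC8H4O4 + H2O
n(NaOH) = 0.03085 L × 0.1356 mol/L = 4.183 × 10^-3 mol
n(KHC8H4O4) = 4.183 × 10^-3 mol (1:1 ratio)
mass of KHC8H4O4 = 4.183 × 10^-3 × 204.22 g/mol = 0.8543 g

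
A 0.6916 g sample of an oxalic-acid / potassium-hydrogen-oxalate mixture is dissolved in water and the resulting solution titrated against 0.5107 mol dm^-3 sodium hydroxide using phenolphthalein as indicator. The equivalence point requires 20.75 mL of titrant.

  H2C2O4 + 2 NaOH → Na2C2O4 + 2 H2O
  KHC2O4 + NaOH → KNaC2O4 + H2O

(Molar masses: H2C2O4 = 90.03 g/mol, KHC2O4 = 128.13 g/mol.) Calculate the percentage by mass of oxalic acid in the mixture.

n(NaOH) = 0.02075 × 0.5107 = 0.01060 mol
Let x = n(H2C2O4), y = n(KHC2O4).
Titrant: 2x + 1y = 0.01060;  mass: 90.03x + 128.13y = 0.6916
Solving, x = 4.008 × 10^-3 mol, y = 2.582 × 10^-3 mol
mass of H2C2O4 = 4.008 × 10^-3 × 90.03 = 0.3608 g
% H2C2O4 = 0.3608 / 0.6916 × 100 = 52.17 %

52.17 %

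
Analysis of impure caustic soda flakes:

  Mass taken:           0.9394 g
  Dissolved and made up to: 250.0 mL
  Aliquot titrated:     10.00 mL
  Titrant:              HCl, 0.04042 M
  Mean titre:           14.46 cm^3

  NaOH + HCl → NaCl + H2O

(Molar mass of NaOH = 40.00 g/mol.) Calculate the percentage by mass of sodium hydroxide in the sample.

n(HCl) per titration = 0.01446 × 0.04042 = 5.845 × 10^-4 mol
n(NaOH) in each aliquot = 5.845 × 10^-4 mol (1:1 ratio)
n(NaOH) in the whole flask = 5.845 × 10^-4 × 250.0/10.00 = 0.01461 mol
mass of NaOH = 0.01461 × 40.00 = 0.5845 g
% NaOH = 0.5845 / 0.9394 × 100 = 62.22 %

62.22 %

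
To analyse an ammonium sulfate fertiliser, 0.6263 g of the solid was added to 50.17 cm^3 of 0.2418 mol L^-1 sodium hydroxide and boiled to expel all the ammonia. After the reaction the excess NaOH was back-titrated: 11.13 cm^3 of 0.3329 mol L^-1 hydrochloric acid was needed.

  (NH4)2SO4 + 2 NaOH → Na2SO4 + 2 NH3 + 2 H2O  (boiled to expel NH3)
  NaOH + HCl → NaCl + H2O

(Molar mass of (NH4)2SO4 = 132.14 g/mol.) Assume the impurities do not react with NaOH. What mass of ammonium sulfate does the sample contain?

0.5567 g

n(NaOH) added = 0.05017 × 0.2418 = 0.01213 mol
n(HCl) used in back-titration = 0.01113 × 0.3329 = 3.705 × 10^-3 mol
n(NaOH) left over = 3.705 × 10^-3 mol (1:1 ratio)
n(NaOH) consumed by analyte = 0.01213 − 3.705 × 10^-3 = 8.426 × 10^-3 mol
From the 1:2 ratio, n((NH4)2SO4) = 1/2 × 8.426 × 10^-3 = 4.213 × 10^-3 mol
mass of (NH4)2SO4 = 4.213 × 10^-3 × 132.14 = 0.5567 g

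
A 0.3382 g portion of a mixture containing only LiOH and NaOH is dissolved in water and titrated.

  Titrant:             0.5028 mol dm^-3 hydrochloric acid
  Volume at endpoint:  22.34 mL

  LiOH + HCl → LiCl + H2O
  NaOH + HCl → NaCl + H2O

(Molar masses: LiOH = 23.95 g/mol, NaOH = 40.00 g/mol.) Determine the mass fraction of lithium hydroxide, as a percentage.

n(HCl) = 0.02234 × 0.5028 = 0.01123 mol
Let x = n(LiOH), y = n(NaOH).
Titrant: 1x + 1y = 0.01123;  mass: 23.95x + 40.00y = 0.3382
Solving, x = 6.922 × 10^-3 mol, y = 4.310 × 10^-3 mol
mass of LiOH = 6.922 × 10^-3 × 23.95 = 0.1658 g
% LiOH = 0.1658 / 0.3382 × 100 = 49.02 %

49.02 %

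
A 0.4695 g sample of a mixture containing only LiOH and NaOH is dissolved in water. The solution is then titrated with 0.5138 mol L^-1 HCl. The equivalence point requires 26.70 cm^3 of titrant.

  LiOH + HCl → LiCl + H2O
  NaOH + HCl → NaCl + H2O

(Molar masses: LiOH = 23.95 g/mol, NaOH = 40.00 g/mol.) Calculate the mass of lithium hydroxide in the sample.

n(HCl) = 0.02670 × 0.5138 = 0.01372 mol
Let x = n(LiOH), y = n(NaOH).
Titrant: 1x + 1y = 0.01372;  mass: 23.95x + 40.00y = 0.4695
Solving, x = 4.937 × 10^-3 mol, y = 8.781 × 10^-3 mol
mass of LiOH = 4.937 × 10^-3 × 23.95 = 0.1182 g

0.1182 g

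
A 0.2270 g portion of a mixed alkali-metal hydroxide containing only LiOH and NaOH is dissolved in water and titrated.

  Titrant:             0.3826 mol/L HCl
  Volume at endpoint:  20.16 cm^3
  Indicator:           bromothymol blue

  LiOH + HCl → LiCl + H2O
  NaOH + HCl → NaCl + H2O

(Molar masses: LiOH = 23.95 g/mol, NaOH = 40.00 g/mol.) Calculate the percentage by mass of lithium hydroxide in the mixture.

53.59 %

n(HCl) = 0.02016 × 0.3826 = 7.713 × 10^-3 mol
Let x = n(LiOH), y = n(NaOH).
Titrant: 1x + 1y = 7.713 × 10^-3;  mass: 23.95x + 40.00y = 0.2270
Solving, x = 5.080 × 10^-3 mol, y = 2.634 × 10^-3 mol
mass of LiOH = 5.080 × 10^-3 × 23.95 = 0.1217 g
% LiOH = 0.1217 / 0.2270 × 100 = 53.59 %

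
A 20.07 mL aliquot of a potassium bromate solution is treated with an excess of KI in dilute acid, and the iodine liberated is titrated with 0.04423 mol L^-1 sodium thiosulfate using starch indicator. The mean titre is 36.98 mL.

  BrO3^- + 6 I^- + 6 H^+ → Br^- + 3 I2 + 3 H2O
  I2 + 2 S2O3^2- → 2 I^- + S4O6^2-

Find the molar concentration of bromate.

n(S2O3^2-) = 0.03698 × 0.04423 = 1.636 × 10^-3 mol
n(I2) = n(S2O3^2-)/2 = 8.178 × 10^-4 mol
From the 1:3 ratio, n(BrO3^-) in the aliquot = 1/3 × 8.178 × 10^-4 = 2.726 × 10^-4 mol
[BrO3^-] = 2.726 × 10^-4 / 0.02007 = 0.01358 mol/L

0.01358 mol/L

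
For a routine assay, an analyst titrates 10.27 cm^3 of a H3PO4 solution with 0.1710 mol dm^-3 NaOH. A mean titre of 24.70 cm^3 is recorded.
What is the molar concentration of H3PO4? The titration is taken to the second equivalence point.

H3PO4 + 2 NaOH → Na2HPO4 + 2 H2O
n(NaOH) = 0.02470 L × 0.1710 mol/L = 4.224 × 10^-3 mol
From the 1:2 mole ratio, n(H3PO4) = 1/2 × 4.224 × 10^-3 = 2.112 × 10^-3 mol
[H3PO4] = 2.112 × 10^-3 mol / 0.01027 L = 0.2056 mol/L

0.2056 mol/L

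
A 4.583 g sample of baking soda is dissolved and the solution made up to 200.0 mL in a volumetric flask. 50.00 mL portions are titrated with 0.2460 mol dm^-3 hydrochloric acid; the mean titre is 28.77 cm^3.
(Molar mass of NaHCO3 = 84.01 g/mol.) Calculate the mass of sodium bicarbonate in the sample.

2.378 g

NaHCO3 + HCl → NaCl + H2O + CO2
n(HCl) per titration = 0.02877 × 0.2460 = 7.077 × 10^-3 mol
n(NaHCO3) in each aliquot = 7.077 × 10^-3 mol (1:1 ratio)
n(NaHCO3) in the whole flask = 7.077 × 10^-3 × 200.0/50.00 = 0.02831 mol
mass of NaHCO3 = 0.02831 × 84.01 = 2.378 g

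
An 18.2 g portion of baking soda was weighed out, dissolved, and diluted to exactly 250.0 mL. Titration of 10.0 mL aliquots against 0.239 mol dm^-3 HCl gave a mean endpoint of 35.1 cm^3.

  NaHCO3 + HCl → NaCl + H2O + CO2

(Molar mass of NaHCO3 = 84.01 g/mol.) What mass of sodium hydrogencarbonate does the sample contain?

n(HCl) per titration = 0.0351 × 0.239 = 8.39 × 10^-3 mol
n(NaHCO3) in each aliquot = 8.39 × 10^-3 mol (1:1 ratio)
n(NaHCO3) in the whole flask = 8.39 × 10^-3 × 250.0/10.0 = 0.210 mol
mass of NaHCO3 = 0.210 × 84.01 = 17.6 g

17.6 g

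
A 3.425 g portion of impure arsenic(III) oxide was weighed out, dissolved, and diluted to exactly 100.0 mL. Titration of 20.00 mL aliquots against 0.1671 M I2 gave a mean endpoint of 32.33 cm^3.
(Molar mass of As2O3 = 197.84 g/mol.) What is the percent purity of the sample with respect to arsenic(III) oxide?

78.01 %

As2O3 + 2 I2 + 2 H2O → As2O5 + 4 HI
n(I2) per titration = 0.03233 × 0.1671 = 5.402 × 10^-3 mol
From the 1:2 ratio, n(As2O3) in each aliquot = 1/2 × 5.402 × 10^-3 = 2.701 × 10^-3 mol
n(As2O3) in the whole flask = 2.701 × 10^-3 × 100.0/20.00 = 0.01351 mol
mass of As2O3 = 0.01351 × 197.84 = 2.672 g
% As2O3 = 2.672 / 3.425 × 100 = 78.01 %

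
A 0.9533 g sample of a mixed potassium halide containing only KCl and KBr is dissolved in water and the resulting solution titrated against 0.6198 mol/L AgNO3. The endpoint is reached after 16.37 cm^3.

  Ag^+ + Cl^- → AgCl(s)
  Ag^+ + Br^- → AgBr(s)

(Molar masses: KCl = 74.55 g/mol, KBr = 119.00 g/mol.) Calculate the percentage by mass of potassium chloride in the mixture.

n(AgNO3) = 0.01637 × 0.6198 = 0.01015 mol
Let x = n(KCl), y = n(KBr).
Titrant: 1x + 1y = 0.01015;  mass: 74.55x + 119.00y = 0.9533
Solving, x = 5.716 × 10^-3 mol, y = 4.430 × 10^-3 mol
mass of KCl = 5.716 × 10^-3 × 74.55 = 0.4261 g
% KCl = 0.4261 / 0.9533 × 100 = 44.70 %

44.70 %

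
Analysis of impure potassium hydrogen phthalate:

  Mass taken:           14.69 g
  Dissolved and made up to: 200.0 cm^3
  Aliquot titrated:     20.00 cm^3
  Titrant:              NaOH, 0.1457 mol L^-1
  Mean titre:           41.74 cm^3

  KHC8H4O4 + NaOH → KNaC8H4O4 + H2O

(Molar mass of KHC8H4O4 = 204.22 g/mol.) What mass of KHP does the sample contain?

12.42 g

n(NaOH) per titration = 0.04174 × 0.1457 = 6.082 × 10^-3 mol
n(KHC8H4O4) in each aliquot = 6.082 × 10^-3 mol (1:1 ratio)
n(KHC8H4O4) in the whole flask = 6.082 × 10^-3 × 200.0/20.00 = 0.06082 mol
mass of KHC8H4O4 = 0.06082 × 204.22 = 12.42 g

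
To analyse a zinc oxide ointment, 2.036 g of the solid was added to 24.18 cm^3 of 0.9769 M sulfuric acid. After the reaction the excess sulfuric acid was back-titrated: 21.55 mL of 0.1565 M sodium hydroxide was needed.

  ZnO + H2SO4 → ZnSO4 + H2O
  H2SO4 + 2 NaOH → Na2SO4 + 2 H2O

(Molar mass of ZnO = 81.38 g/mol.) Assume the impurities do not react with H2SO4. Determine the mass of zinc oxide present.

n(H2SO4) added = 0.02418 × 0.9769 = 0.02362 mol
n(NaOH) used in back-titration = 0.02155 × 0.1565 = 3.373 × 10^-3 mol
From the 1:2 ratio, n(H2SO4) left over = 1/2 × 3.373 × 10^-3 = 1.686 × 10^-3 mol
n(H2SO4) consumed by analyte = 0.02362 − 1.686 × 10^-3 = 0.02194 mol
n(ZnO) = 0.02194 mol (1:1 ratio)
mass of ZnO = 0.02194 × 81.38 = 1.785 g

1.785 g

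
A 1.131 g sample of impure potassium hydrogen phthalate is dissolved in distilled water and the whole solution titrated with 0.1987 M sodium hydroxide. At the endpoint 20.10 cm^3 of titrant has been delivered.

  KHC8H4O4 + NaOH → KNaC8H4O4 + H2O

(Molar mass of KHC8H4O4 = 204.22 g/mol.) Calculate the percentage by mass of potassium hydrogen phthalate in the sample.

72.12 %

n(NaOH) = 0.02010 L × 0.1987 mol/L = 3.994 × 10^-3 mol
n(KHC8H4O4) = 3.994 × 10^-3 mol (1:1 ratio)
mass of KHC8H4O4 = 3.994 × 10^-3 × 204.22 g/mol = 0.8156 g
% KHC8H4O4 = 0.8156 / 1.131 × 100 = 72.12 %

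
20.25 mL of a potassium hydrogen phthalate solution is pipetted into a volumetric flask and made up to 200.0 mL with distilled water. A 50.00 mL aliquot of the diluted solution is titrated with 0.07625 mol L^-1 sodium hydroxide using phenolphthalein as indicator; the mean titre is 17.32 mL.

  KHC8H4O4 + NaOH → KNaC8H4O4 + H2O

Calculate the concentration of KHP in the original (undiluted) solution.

n(NaOH) = 0.01732 × 0.07625 = 1.321 × 10^-3 mol
n(KHC8H4O4) in the aliquot = 1.321 × 10^-3 mol (1:1 ratio)
[KHC8H4O4]_dilute = 1.321 × 10^-3 / 0.05000 = 0.02641 mol/L
Dilution factor = 200.0 / 20.25 = 9.877
[KHC8H4O4]_stock = 0.02641 × 9.877 = 0.2609 mol/L

0.2609 mol/L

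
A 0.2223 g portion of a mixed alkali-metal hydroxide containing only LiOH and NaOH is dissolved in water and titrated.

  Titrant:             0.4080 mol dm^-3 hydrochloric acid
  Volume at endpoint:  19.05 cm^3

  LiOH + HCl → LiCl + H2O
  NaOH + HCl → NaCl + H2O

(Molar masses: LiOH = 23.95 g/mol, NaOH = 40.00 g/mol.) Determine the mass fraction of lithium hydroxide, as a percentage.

n(HCl) = 0.01905 × 0.4080 = 7.772 × 10^-3 mol
Let x = n(LiOH), y = n(NaOH).
Titrant: 1x + 1y = 7.772 × 10^-3;  mass: 23.95x + 40.00y = 0.2223
Solving, x = 5.520 × 10^-3 mol, y = 2.252 × 10^-3 mol
mass of LiOH = 5.520 × 10^-3 × 23.95 = 0.1322 g
% LiOH = 0.1322 / 0.2223 × 100 = 59.47 %

59.47 %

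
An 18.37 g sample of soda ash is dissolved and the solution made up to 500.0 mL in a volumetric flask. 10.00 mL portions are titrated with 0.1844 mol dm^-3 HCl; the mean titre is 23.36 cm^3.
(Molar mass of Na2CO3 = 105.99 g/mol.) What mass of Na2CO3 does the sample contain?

11.41 g

Na2CO3 + 2 HCl → 2 NaCl + H2O + CO2
n(HCl) per titration = 0.02336 × 0.1844 = 4.308 × 10^-3 mol
From the 1:2 ratio, n(Na2CO3) in each aliquot = 1/2 × 4.308 × 10^-3 = 2.154 × 10^-3 mol
n(Na2CO3) in the whole flask = 2.154 × 10^-3 × 500.0/10.00 = 0.1077 mol
mass of Na2CO3 = 0.1077 × 105.99 = 11.41 g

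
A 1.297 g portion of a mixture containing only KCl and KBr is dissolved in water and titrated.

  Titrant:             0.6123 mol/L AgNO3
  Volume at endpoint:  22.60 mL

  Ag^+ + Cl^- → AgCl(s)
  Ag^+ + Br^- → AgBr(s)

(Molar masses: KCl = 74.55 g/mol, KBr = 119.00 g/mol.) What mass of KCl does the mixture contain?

n(AgNO3) = 0.02260 × 0.6123 = 0.01384 mol
Let x = n(KCl), y = n(KBr).
Titrant: 1x + 1y = 0.01384;  mass: 74.55x + 119.00y = 1.297
Solving, x = 7.868 × 10^-3 mol, y = 5.970 × 10^-3 mol
mass of KCl = 7.868 × 10^-3 × 74.55 = 0.5865 g

0.5865 g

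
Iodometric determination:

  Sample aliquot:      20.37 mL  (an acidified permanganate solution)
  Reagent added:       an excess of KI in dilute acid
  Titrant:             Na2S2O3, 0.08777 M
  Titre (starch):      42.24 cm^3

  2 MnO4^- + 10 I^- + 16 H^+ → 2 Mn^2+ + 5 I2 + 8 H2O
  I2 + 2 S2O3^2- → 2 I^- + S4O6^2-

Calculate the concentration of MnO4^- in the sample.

n(S2O3^2-) = 0.04224 × 0.08777 = 3.707 × 10^-3 mol
n(I2) = n(S2O3^2-)/2 = 1.854 × 10^-3 mol
From the 2:5 ratio, n(MnO4^-) in the aliquot = 2/5 × 1.854 × 10^-3 = 7.415 × 10^-4 mol
[MnO4^-] = 7.415 × 10^-4 / 0.02037 = 0.03640 mol/L

0.03640 M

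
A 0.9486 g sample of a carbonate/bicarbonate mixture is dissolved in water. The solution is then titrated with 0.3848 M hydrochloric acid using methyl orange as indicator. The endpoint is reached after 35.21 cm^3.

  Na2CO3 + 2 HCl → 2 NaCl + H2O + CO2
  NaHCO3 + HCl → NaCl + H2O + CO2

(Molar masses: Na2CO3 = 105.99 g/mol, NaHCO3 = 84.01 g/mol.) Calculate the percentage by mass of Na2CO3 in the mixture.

34.16 %

n(HCl) = 0.03521 × 0.3848 = 0.01355 mol
Let x = n(Na2CO3), y = n(NaHCO3).
Titrant: 2x + 1y = 0.01355;  mass: 105.99x + 84.01y = 0.9486
Solving, x = 3.057 × 10^-3 mol, y = 7.434 × 10^-3 mol
mass of Na2CO3 = 3.057 × 10^-3 × 105.99 = 0.3240 g
% Na2CO3 = 0.3240 / 0.9486 × 100 = 34.16 %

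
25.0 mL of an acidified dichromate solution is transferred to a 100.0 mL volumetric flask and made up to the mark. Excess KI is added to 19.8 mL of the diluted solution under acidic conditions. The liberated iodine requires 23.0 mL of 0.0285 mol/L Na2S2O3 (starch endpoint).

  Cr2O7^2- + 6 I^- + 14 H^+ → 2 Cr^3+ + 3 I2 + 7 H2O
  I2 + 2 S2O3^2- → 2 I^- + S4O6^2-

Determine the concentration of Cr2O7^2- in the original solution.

n(S2O3^2-) = 0.0230 × 0.0285 = 6.55 × 10^-4 mol
n(I2) = n(S2O3^2-)/2 = 3.28 × 10^-4 mol
From the 1:3 ratio, n(Cr2O7^2-) in the aliquot = 1/3 × 3.28 × 10^-4 = 1.09 × 10^-4 mol
[Cr2O7^2-]_dilute = 1.09 × 10^-4 / 0.0198 = 0.00552 mol/L
[Cr2O7^2-]_original = 0.00552 × 100.0/25.0 = 0.0221 mol/L

0.0221 mol/L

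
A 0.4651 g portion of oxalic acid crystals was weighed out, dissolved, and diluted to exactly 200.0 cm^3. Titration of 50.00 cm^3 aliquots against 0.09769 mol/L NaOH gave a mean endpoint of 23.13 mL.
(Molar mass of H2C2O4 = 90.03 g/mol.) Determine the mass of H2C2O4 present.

0.4069 g

H2C2O4 + 2 NaOH → Na2C2O4 + 2 H2O
n(NaOH) per titration = 0.02313 × 0.09769 = 2.260 × 10^-3 mol
From the 1:2 ratio, n(H2C2O4) in each aliquot = 1/2 × 2.260 × 10^-3 = 1.130 × 10^-3 mol
n(H2C2O4) in the whole flask = 1.130 × 10^-3 × 200.0/50.00 = 4.519 × 10^-3 mol
mass of H2C2O4 = 4.519 × 10^-3 × 90.03 = 0.4069 g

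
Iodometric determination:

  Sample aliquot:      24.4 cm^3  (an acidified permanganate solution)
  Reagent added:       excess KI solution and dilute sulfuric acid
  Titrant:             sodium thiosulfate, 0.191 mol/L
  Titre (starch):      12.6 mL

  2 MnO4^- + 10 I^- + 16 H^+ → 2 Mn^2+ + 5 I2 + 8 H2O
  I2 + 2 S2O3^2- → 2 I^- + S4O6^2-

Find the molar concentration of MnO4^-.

0.0197 mol/L

n(S2O3^2-) = 0.0126 × 0.191 = 2.41 × 10^-3 mol
n(I2) = n(S2O3^2-)/2 = 1.20 × 10^-3 mol
From the 2:5 ratio, n(MnO4^-) in the aliquot = 2/5 × 1.20 × 10^-3 = 4.81 × 10^-4 mol
[MnO4^-] = 4.81 × 10^-4 / 0.0244 = 0.0197 mol/L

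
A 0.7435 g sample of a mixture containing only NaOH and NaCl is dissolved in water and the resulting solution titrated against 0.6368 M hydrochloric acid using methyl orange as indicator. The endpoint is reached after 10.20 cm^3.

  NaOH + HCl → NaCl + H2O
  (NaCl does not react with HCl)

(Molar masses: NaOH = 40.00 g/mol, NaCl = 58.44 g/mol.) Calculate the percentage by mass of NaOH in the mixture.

n(HCl) = 0.01020 × 0.6368 = 6.495 × 10^-3 mol
Let x = n(NaOH), y = n(NaCl).
Titrant: 1x = 6.495 × 10^-3;  mass: 40.00x + 58.44y = 0.7435
Solving, x = 6.495 × 10^-3 mol, y = 8.277 × 10^-3 mol
mass of NaOH = 6.495 × 10^-3 × 40.00 = 0.2598 g
% NaOH = 0.2598 / 0.7435 × 100 = 34.94 %

34.94 %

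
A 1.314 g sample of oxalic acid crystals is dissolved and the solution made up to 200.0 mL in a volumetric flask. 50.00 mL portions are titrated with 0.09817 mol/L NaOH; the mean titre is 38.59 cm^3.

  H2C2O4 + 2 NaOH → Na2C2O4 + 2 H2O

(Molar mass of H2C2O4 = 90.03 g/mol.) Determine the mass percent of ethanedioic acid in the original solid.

n(NaOH) per titration = 0.03859 × 0.09817 = 3.788 × 10^-3 mol
From the 1:2 ratio, n(H2C2O4) in each aliquot = 1/2 × 3.788 × 10^-3 = 1.894 × 10^-3 mol
n(H2C2O4) in the whole flask = 1.894 × 10^-3 × 200.0/50.00 = 7.577 × 10^-3 mol
mass of H2C2O4 = 7.577 × 10^-3 × 90.03 = 0.6821 g
% H2C2O4 = 0.6821 / 1.314 × 100 = 51.91 %

51.91 %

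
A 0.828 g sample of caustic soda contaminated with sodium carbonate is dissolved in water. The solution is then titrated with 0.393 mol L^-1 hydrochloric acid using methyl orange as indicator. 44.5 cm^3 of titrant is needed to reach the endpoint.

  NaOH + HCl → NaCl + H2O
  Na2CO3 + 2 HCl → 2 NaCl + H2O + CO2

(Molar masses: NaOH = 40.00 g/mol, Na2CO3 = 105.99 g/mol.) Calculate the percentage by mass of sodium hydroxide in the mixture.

36.7 %

n(HCl) = 0.0445 × 0.393 = 0.0175 mol
Let x = n(NaOH), y = n(Na2CO3).
Titrant: 1x + 2y = 0.0175;  mass: 40.00x + 105.99y = 0.828
Solving, x = 7.60 × 10^-3 mol, y = 4.94 × 10^-3 mol
mass of NaOH = 7.60 × 10^-3 × 40.00 = 0.304 g
% NaOH = 0.304 / 0.828 × 100 = 36.7 %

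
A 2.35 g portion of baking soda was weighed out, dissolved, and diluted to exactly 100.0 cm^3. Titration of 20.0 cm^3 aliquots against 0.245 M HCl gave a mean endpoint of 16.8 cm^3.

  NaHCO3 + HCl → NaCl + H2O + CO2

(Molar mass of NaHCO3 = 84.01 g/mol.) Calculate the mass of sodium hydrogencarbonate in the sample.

1.73 g

n(HCl) per titration = 0.0168 × 0.245 = 4.12 × 10^-3 mol
n(NaHCO3) in each aliquot = 4.12 × 10^-3 mol (1:1 ratio)
n(NaHCO3) in the whole flask = 4.12 × 10^-3 × 100.0/20.0 = 0.0206 mol
mass of NaHCO3 = 0.0206 × 84.01 = 1.73 g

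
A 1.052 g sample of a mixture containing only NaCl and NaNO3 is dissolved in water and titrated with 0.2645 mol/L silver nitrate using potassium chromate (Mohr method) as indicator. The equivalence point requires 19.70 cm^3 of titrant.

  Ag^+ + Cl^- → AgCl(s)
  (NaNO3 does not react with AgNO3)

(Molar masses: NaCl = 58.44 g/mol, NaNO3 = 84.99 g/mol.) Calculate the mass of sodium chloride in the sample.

n(AgNO3) = 0.01970 × 0.2645 = 5.211 × 10^-3 mol
Let x = n(NaCl), y = n(NaNO3).
Titrant: 1x = 5.211 × 10^-3;  mass: 58.44x + 84.99y = 1.052
Solving, x = 5.211 × 10^-3 mol, y = 8.795 × 10^-3 mol
mass of NaCl = 5.211 × 10^-3 × 58.44 = 0.3045 g

0.3045 g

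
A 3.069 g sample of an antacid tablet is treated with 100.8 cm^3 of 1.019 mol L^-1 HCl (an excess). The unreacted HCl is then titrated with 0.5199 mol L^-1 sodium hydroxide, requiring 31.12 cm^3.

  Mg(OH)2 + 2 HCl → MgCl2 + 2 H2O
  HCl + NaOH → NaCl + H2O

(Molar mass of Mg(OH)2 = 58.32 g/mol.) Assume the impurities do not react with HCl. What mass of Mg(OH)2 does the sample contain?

2.523 g

n(HCl) added = 0.1008 × 1.019 = 0.1027 mol
n(NaOH) used in back-titration = 0.03112 × 0.5199 = 0.01618 mol
n(HCl) left over = 0.01618 mol (1:1 ratio)
n(HCl) consumed by analyte = 0.1027 − 0.01618 = 0.08654 mol
From the 1:2 ratio, n(Mg(OH)2) = 1/2 × 0.08654 = 0.04327 mol
mass of Mg(OH)2 = 0.04327 × 58.32 = 2.523 g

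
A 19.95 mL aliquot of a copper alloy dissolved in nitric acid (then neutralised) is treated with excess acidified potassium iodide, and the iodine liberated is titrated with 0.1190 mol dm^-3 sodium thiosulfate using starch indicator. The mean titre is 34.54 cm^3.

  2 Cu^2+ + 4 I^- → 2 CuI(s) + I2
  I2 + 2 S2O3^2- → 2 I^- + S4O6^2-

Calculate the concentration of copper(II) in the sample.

n(S2O3^2-) = 0.03454 × 0.1190 = 4.110 × 10^-3 mol
n(I2) = n(S2O3^2-)/2 = 2.055 × 10^-3 mol
From the 2:1 ratio, n(Cu2+) in the aliquot = 2/1 × 2.055 × 10^-3 = 4.110 × 10^-3 mol
[Cu2+] = 4.110 × 10^-3 / 0.01995 = 0.2060 mol/L

0.2060 mol/L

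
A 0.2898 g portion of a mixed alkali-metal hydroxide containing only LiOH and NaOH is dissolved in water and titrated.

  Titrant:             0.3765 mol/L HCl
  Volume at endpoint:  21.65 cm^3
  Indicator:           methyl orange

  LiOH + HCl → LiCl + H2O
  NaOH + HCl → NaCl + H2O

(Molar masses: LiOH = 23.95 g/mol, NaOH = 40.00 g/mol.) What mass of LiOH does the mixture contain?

n(HCl) = 0.02165 × 0.3765 = 8.151 × 10^-3 mol
Let x = n(LiOH), y = n(NaOH).
Titrant: 1x + 1y = 8.151 × 10^-3;  mass: 23.95x + 40.00y = 0.2898
Solving, x = 2.259 × 10^-3 mol, y = 5.893 × 10^-3 mol
mass of LiOH = 2.259 × 10^-3 × 23.95 = 0.05409 g

0.05409 g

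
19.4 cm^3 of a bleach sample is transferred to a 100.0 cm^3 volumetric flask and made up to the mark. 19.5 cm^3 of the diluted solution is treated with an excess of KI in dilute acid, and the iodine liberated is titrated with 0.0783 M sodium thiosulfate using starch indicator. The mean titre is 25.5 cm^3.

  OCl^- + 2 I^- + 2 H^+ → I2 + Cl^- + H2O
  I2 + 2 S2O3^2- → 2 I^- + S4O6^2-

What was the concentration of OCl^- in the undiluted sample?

n(S2O3^2-) = 0.0255 × 0.0783 = 2.00 × 10^-3 mol
n(I2) = n(S2O3^2-)/2 = 9.98 × 10^-4 mol
n(OCl^-) in the aliquot = 9.98 × 10^-4 mol (1:1 ratio)
[OCl^-]_dilute = 9.98 × 10^-4 / 0.0195 = 0.0512 mol/L
[OCl^-]_original = 0.0512 × 100.0/19.4 = 0.264 mol/L

0.264 M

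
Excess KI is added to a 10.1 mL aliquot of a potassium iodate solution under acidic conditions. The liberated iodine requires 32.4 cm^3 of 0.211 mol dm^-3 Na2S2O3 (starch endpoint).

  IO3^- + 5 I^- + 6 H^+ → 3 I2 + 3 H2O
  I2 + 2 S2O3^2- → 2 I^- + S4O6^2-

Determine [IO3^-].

n(S2O3^2-) = 0.0324 × 0.211 = 6.84 × 10^-3 mol
n(I2) = n(S2O3^2-)/2 = 3.42 × 10^-3 mol
From the 1:3 ratio, n(IO3^-) in the aliquot = 1/3 × 3.42 × 10^-3 = 1.14 × 10^-3 mol
[IO3^-] = 1.14 × 10^-3 / 0.0101 = 0.113 mol/L

0.113 mol/L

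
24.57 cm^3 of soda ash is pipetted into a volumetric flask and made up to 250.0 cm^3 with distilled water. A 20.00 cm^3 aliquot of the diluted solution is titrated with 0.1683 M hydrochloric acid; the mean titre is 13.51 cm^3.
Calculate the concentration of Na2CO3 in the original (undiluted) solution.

0.5784 M

Na2CO3 + 2 HCl → 2 NaCl + H2O + CO2
n(HCl) = 0.01351 × 0.1683 = 2.274 × 10^-3 mol
From the 1:2 ratio, n(Na2CO3) in the aliquot = 1/2 × 2.274 × 10^-3 = 1.137 × 10^-3 mol
[Na2CO3]_dilute = 1.137 × 10^-3 / 0.02000 = 0.05684 mol/L
Dilution factor = 250.0 / 24.57 = 10.18
[Na2CO3]_stock = 0.05684 × 10.18 = 0.5784 mol/L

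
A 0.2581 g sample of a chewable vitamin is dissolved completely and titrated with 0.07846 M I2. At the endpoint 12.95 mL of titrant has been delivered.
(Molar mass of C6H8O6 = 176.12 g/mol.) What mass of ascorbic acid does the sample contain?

C6H8O6 + I2 → C6H6O6 + 2 HI
n(I2) = 0.01295 L × 0.07846 mol/L = 1.016 × 10^-3 mol
n(C6H8O6) = 1.016 × 10^-3 mol (1:1 ratio)
mass of C6H8O6 = 1.016 × 10^-3 × 176.12 g/mol = 0.1789 g

0.1789 g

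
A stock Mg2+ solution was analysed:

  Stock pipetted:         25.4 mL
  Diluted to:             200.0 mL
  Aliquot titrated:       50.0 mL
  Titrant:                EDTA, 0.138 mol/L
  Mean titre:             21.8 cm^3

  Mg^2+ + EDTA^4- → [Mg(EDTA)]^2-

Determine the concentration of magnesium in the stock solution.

0.474 mol/L

n(EDTA) = 0.0218 × 0.138 = 3.01 × 10^-3 mol
n(Mg2+) in the aliquot = 3.01 × 10^-3 mol (1:1 ratio)
[Mg2+]_dilute = 3.01 × 10^-3 / 0.0500 = 0.0602 mol/L
Dilution factor = 200.0 / 25.4 = 7.874
[Mg2+]_stock = 0.0602 × 7.874 = 0.474 mol/L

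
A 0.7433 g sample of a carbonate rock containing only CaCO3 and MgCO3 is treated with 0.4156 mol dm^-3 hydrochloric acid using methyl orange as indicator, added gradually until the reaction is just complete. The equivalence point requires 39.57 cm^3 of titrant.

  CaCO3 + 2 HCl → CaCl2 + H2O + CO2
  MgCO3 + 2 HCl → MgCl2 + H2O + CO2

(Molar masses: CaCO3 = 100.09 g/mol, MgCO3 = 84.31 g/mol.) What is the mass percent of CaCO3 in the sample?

n(HCl) = 0.03957 × 0.4156 = 0.01645 mol
Let x = n(CaCO3), y = n(MgCO3).
Titrant: 2x + 2y = 0.01645;  mass: 100.09x + 84.31y = 0.7433
Solving, x = 3.172 × 10^-3 mol, y = 5.051 × 10^-3 mol
mass of CaCO3 = 3.172 × 10^-3 × 100.09 = 0.3175 g
% CaCO3 = 0.3175 / 0.7433 × 100 = 42.71 %

42.71 %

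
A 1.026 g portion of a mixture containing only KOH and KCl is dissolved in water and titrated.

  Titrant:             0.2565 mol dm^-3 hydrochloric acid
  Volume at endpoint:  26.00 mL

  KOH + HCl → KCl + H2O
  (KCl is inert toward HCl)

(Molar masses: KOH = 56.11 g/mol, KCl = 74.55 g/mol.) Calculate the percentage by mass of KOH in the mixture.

n(HCl) = 0.02600 × 0.2565 = 6.669 × 10^-3 mol
Let x = n(KOH), y = n(KCl).
Titrant: 1x = 6.669 × 10^-3;  mass: 56.11x + 74.55y = 1.026
Solving, x = 6.669 × 10^-3 mol, y = 8.743 × 10^-3 mol
mass of KOH = 6.669 × 10^-3 × 56.11 = 0.3742 g
% KOH = 0.3742 / 1.026 × 100 = 36.47 %

36.47 %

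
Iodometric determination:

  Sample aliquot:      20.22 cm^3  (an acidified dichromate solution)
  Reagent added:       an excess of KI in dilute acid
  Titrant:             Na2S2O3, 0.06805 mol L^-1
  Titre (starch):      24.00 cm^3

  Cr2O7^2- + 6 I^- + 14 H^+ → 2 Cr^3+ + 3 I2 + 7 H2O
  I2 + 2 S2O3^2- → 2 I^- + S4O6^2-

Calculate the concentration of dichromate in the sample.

0.01346 mol/L

n(S2O3^2-) = 0.02400 × 0.06805 = 1.633 × 10^-3 mol
n(I2) = n(S2O3^2-)/2 = 8.166 × 10^-4 mol
From the 1:3 ratio, n(Cr2O7^2-) in the aliquot = 1/3 × 8.166 × 10^-4 = 2.722 × 10^-4 mol
[Cr2O7^2-] = 2.722 × 10^-4 / 0.02022 = 0.01346 mol/L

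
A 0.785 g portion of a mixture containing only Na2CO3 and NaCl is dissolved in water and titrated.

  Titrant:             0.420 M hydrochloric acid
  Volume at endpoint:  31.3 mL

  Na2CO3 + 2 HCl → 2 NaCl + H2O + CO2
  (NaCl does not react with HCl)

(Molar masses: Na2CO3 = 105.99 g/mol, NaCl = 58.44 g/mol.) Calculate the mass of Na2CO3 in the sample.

0.697 g

n(HCl) = 0.0313 × 0.420 = 0.0131 mol
Let x = n(Na2CO3), y = n(NaCl).
Titrant: 2x = 0.0131;  mass: 105.99x + 58.44y = 0.785
Solving, x = 6.57 × 10^-3 mol, y = 1.51 × 10^-3 mol
mass of Na2CO3 = 6.57 × 10^-3 × 105.99 = 0.697 g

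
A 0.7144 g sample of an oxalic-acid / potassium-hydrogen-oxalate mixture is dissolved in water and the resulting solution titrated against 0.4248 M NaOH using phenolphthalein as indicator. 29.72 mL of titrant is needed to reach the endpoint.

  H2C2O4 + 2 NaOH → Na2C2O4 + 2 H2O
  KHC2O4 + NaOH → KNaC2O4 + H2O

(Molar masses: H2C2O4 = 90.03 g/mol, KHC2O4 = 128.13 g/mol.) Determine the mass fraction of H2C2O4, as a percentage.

68.48 %

n(NaOH) = 0.02972 × 0.4248 = 0.01263 mol
Let x = n(H2C2O4), y = n(KHC2O4).
Titrant: 2x + 1y = 0.01263;  mass: 90.03x + 128.13y = 0.7144
Solving, x = 5.434 × 10^-3 mol, y = 1.758 × 10^-3 mol
mass of H2C2O4 = 5.434 × 10^-3 × 90.03 = 0.4892 g
% H2C2O4 = 0.4892 / 0.7144 × 100 = 68.48 %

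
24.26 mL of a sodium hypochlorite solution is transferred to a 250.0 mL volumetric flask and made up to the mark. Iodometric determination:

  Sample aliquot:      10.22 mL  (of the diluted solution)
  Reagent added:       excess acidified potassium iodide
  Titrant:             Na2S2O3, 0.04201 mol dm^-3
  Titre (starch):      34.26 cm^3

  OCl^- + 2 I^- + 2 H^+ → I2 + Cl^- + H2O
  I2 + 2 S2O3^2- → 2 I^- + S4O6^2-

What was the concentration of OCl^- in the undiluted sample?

n(S2O3^2-) = 0.03426 × 0.04201 = 1.439 × 10^-3 mol
n(I2) = n(S2O3^2-)/2 = 7.196 × 10^-4 mol
n(OCl^-) in the aliquot = 7.196 × 10^-4 mol (1:1 ratio)
[OCl^-]_dilute = 7.196 × 10^-4 / 0.01022 = 0.07041 mol/L
[OCl^-]_original = 0.07041 × 250.0/24.26 = 0.7256 mol/L

0.7256 mol/L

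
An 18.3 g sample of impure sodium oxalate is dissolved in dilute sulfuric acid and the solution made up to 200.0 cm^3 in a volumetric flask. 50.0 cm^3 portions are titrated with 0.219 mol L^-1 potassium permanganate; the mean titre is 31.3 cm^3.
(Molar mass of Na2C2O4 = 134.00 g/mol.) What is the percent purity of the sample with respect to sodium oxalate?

2 MnO4^- + 5 C2O4^2- + 16 H^+ → 2 Mn^2+ + 10 CO2 + 8 H2O
n(KMnO4) per titration = 0.0313 × 0.219 = 6.85 × 10^-3 mol
From the 5:2 ratio, n(Na2C2O4) in each aliquot = 5/2 × 6.85 × 10^-3 = 0.0171 mol
n(Na2C2O4) in the whole flask = 0.0171 × 200.0/50.0 = 0.0685 mol
mass of Na2C2O4 = 0.0685 × 134.00 = 9.19 g
% Na2C2O4 = 9.19 / 18.3 × 100 = 50.2 %

50.2 %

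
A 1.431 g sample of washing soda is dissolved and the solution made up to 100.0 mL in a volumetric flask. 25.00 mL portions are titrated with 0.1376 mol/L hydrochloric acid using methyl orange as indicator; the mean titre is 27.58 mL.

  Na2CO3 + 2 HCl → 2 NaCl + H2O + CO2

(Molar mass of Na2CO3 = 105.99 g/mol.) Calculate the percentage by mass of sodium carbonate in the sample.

n(HCl) per titration = 0.02758 × 0.1376 = 3.795 × 10^-3 mol
From the 1:2 ratio, n(Na2CO3) in each aliquot = 1/2 × 3.795 × 10^-3 = 1.898 × 10^-3 mol
n(Na2CO3) in the whole flask = 1.898 × 10^-3 × 100.0/25.00 = 7.590 × 10^-3 mol
mass of Na2CO3 = 7.590 × 10^-3 × 105.99 = 0.8045 g
% Na2CO3 = 0.8045 / 1.431 × 100 = 56.22 %

56.22 %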